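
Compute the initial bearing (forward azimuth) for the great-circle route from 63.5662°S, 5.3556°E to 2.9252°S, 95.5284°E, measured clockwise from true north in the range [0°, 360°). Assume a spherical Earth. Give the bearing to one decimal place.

Δλ = 95.5284 − 5.3556 = 90.1728°.
θ = atan2( sin Δλ · cos φ₂ , cos φ₁ · sin φ₂ − sin φ₁ · cos φ₂ · cos Δλ )
  = atan2(0.99869, -0.02541) = 91.458° → normalised to [0°, 360°): 91.458°.

91.5°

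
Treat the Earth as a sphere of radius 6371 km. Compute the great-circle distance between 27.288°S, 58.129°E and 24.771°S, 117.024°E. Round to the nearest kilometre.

Δλ = 117.024 − 58.129 = 58.895°.
Δφ = -24.771 − -27.288 = 2.517°.
a = sin²(Δφ/2) + cos φ₁ · cos φ₂ · sin²(Δλ/2) = 0.195517.
c = 2·atan2(√a, √(1−a)) = 0.91604 rad → d = 6371·c ≈ 5836.09 km.

5836 km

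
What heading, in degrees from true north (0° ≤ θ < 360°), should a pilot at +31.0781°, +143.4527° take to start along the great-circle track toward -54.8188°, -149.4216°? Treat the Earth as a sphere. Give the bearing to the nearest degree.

147°

Δλ = -149.4216 − 143.4527 = -292.8743°; wrapped into (−180°, 180°]: 67.1257°.
θ = atan2( sin Δλ · cos φ₂ , cos φ₁ · sin φ₂ − sin φ₁ · cos φ₂ · cos Δλ )
  = atan2(0.53085, -0.81563) = 146.942° → normalised to [0°, 360°): 146.942°.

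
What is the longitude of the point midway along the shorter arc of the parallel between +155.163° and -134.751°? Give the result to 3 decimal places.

Signed shortest Δλ from +155.163° to -134.751° is +70.086°.
Midpoint longitude = +155.163° + (+70.086°)/2 = +155.163° + 35.043° = +190.206°.
Normalise into (−180°, 180°]: -169.794°.
(The naïve average (+155.163 + -134.751)/2 = 10.206° is on the wrong side of the globe.)

-169.794°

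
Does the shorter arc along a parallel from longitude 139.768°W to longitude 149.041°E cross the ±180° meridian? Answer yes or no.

Yes

Naïve |149.041 − -139.768| = 288.809° > 180°, so the shorter arc goes the other way round — across 180°.
Signed shortest Δλ = ((149.041 − -139.768 + 180) mod 360) − 180 = -71.191°.
Going west by 71.191° from -139.768° passes through 180° before reaching +149.041°.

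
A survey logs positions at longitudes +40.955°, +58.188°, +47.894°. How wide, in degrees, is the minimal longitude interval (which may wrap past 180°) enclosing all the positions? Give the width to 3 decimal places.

Sort the longitudes: +40.955°, +47.894°, +58.188°.
Eastward gaps between consecutive values (wrapping around): 6.939°, 10.294°, 342.767°.
Largest gap = 342.767° ⇒ minimal covering band is its complement: 360° − 342.767° = 17.233°.
Band runs from +40.955° eastward to +58.188°.

17.233°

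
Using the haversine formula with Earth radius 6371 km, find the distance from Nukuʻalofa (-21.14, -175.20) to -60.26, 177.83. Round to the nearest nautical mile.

Δλ = 177.83 − -175.20 = 353.03°; wrapped into (−180°, 180°]: -6.97°.
Δφ = -60.26 − -21.14 = -39.12°.
a = sin²(Δφ/2) + cos φ₁ · cos φ₂ · sin²(Δλ/2) = 0.113797.
c = 2·atan2(√a, √(1−a)) = 0.68817 rad → d = 6371·c ≈ 4384.36 km ≈ 2367.36 nmi.

2367 nmi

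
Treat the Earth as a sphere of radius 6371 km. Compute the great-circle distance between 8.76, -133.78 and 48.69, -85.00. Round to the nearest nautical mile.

Δλ = -85.00 − -133.78 = 48.78°.
Δφ = 48.69 − 8.76 = 39.93°.
a = sin²(Δφ/2) + cos φ₁ · cos φ₂ · sin²(Δλ/2) = 0.227841.
c = 2·atan2(√a, √(1−a)) = 0.99522 rad → d = 6371·c ≈ 6340.55 km ≈ 3423.62 nmi.

3424 nmi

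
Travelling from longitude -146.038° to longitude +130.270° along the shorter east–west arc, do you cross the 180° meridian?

Naïve |130.270 − -146.038| = 276.308° > 180°, so the shorter arc goes the other way round — across 180°.
Signed shortest Δλ = ((130.270 − -146.038 + 180) mod 360) − 180 = -83.692°.
Going west by 83.692° from -146.038° passes through 180° before reaching +130.270°.

Yes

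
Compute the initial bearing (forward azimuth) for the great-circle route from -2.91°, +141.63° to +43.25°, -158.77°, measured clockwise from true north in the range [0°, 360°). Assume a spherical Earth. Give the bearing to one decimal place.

Δλ = -158.77 − 141.63 = -300.40°; wrapped into (−180°, 180°]: 59.60°.
θ = atan2( sin Δλ · cos φ₂ , cos φ₁ · sin φ₂ − sin φ₁ · cos φ₂ · cos Δλ )
  = atan2(0.62823, 0.70301) = 41.785° → normalised to [0°, 360°): 41.785°.

41.8°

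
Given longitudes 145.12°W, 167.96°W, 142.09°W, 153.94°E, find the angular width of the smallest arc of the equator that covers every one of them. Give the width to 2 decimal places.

63.97°

Sort the longitudes: -167.96°, -145.12°, -142.09°, +153.94°.
Eastward gaps between consecutive values (wrapping around): 22.84°, 3.03°, 296.03°, 38.10°.
Largest gap = 296.03° ⇒ minimal covering band is its complement: 360° − 296.03° = 63.97°.
Band runs from +153.94° eastward to -142.09°, crossing the antimeridian.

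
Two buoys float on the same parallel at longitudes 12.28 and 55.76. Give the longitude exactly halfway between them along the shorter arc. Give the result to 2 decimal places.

+34.02°

Signed shortest Δλ from +12.28° to +55.76° is +43.48°.
Midpoint longitude = +12.28° + (+43.48°)/2 = +12.28° + 21.74° = +34.02°.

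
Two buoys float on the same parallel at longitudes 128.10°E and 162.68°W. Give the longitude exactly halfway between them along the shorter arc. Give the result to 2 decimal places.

Signed shortest Δλ from +128.10° to -162.68° is +69.22°.
Midpoint longitude = +128.10° + (+69.22°)/2 = +128.10° + 34.61° = +162.71°.
(The naïve average (+128.10 + -162.68)/2 = -17.29° is on the wrong side of the globe.)

162.71°E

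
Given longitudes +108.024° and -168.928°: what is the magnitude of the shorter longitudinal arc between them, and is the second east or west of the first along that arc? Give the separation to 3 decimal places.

Raw difference: -168.928 − 108.024 = -276.952°.
Normalise into (−180°, 180°]: -276.952° + 360° = 83.048°.
Positive ⇒ the second point lies to the east; separation 83.048°.

83.048° east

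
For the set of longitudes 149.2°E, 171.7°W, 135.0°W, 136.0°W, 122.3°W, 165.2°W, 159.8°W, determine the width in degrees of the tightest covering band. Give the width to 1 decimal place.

88.5°

Sort the longitudes: -171.7°, -165.2°, -159.8°, -136.0°, -135.0°, -122.3°, +149.2°.
Eastward gaps between consecutive values (wrapping around): 6.5°, 5.4°, 23.8°, 1.0°, 12.7°, 271.5°, 39.1°.
Largest gap = 271.5° ⇒ minimal covering band is its complement: 360° − 271.5° = 88.5°.
Band runs from +149.2° eastward to -122.3°, crossing the antimeridian.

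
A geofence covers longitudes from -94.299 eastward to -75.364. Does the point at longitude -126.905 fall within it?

Band width going east from -94.299° to -75.364°: ((-75.364 − -94.299) mod 360) = 18.935°.
Offset of -126.905° east of the west edge: ((-126.905 − -94.299) mod 360) = 327.394°.
327.394° > 18.935° ⇒ outside.

No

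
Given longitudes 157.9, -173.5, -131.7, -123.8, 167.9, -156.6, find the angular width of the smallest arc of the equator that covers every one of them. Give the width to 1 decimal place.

Sort the longitudes: -173.5°, -156.6°, -131.7°, -123.8°, +157.9°, +167.9°.
Eastward gaps between consecutive values (wrapping around): 16.9°, 24.9°, 7.9°, 281.7°, 10.0°, 18.6°.
Largest gap = 281.7° ⇒ minimal covering band is its complement: 360° − 281.7° = 78.3°.
Band runs from +157.9° eastward to -123.8°, crossing the antimeridian.

78.3°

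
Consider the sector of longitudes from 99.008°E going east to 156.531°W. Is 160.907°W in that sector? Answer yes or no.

Band width going east from +99.008° to -156.531°: ((-156.531 − 99.008) mod 360) = 104.461°.
Offset of -160.907° east of the west edge: ((-160.907 − 99.008) mod 360) = 100.085°.
100.085° ≤ 104.461° ⇒ inside.

Yes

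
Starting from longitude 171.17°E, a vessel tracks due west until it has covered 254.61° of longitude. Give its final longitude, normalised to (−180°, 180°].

83.44°W

Start at +171.17°; shift −254.61° → -83.44°.
-83.44° already lies in (−180°, 180°].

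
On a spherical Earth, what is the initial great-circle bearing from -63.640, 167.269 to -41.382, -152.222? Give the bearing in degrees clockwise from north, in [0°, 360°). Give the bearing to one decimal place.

65.9°

Δλ = -152.222 − 167.269 = -319.491°; wrapped into (−180°, 180°]: 40.509°.
θ = atan2( sin Δλ · cos φ₂ , cos φ₁ · sin φ₂ − sin φ₁ · cos φ₂ · cos Δλ )
  = atan2(0.48738, 0.21763) = 65.938° → normalised to [0°, 360°): 65.938°.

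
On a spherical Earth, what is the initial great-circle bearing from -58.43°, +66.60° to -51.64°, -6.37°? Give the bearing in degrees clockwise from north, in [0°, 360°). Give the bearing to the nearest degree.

Δλ = -6.37 − 66.60 = -72.97°.
θ = atan2( sin Δλ · cos φ₂ , cos φ₁ · sin φ₂ − sin φ₁ · cos φ₂ · cos Δλ )
  = atan2(-0.59339, -0.25566) = -113.309° → normalised to [0°, 360°): 246.691°.

247°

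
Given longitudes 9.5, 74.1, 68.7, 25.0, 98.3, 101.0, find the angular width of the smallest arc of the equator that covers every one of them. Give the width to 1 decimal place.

91.5°

Sort the longitudes: +9.5°, +25.0°, +68.7°, +74.1°, +98.3°, +101.0°.
Eastward gaps between consecutive values (wrapping around): 15.5°, 43.7°, 5.4°, 24.2°, 2.7°, 268.5°.
Largest gap = 268.5° ⇒ minimal covering band is its complement: 360° − 268.5° = 91.5°.
Band runs from +9.5° eastward to +101.0°.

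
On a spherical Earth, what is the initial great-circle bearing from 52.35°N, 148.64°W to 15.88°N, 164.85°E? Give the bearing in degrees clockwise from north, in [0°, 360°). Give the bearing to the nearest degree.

243°

Δλ = 164.85 − -148.64 = 313.49°; wrapped into (−180°, 180°]: -46.51°.
θ = atan2( sin Δλ · cos φ₂ , cos φ₁ · sin φ₂ − sin φ₁ · cos φ₂ · cos Δλ )
  = atan2(-0.69781, -0.35697) = -117.093° → normalised to [0°, 360°): 242.907°.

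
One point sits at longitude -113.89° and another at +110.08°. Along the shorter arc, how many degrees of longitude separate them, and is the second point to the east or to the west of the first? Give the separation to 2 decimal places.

Raw difference: 110.08 − -113.89 = 223.97°.
Normalise into (−180°, 180°]: 223.97° − 360° = -136.03°.
Negative ⇒ the second point lies to the west; separation 136.03°.

136.03° west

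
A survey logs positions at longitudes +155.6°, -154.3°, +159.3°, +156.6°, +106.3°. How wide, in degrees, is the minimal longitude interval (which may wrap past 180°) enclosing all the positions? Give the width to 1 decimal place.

Sort the longitudes: -154.3°, +106.3°, +155.6°, +156.6°, +159.3°.
Eastward gaps between consecutive values (wrapping around): 260.6°, 49.3°, 1.0°, 2.7°, 46.4°.
Largest gap = 260.6° ⇒ minimal covering band is its complement: 360° − 260.6° = 99.4°.
Band runs from +106.3° eastward to -154.3°, crossing the antimeridian.

99.4°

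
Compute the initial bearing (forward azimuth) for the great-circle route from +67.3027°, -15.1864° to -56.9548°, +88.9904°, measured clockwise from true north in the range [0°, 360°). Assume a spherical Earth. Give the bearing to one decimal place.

110.7°

Δλ = 88.9904 − -15.1864 = 104.1768°.
θ = atan2( sin Δλ · cos φ₂ , cos φ₁ · sin φ₂ − sin φ₁ · cos φ₂ · cos Δλ )
  = atan2(0.52869, -0.20024) = 110.744° → normalised to [0°, 360°): 110.744°.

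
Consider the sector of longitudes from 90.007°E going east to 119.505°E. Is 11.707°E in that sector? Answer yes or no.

Band width going east from +90.007° to +119.505°: ((119.505 − 90.007) mod 360) = 29.498°.
Offset of +11.707° east of the west edge: ((11.707 − 90.007) mod 360) = 281.700°.
281.700° > 29.498° ⇒ outside.

No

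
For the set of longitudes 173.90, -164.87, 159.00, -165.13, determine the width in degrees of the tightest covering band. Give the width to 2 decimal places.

36.13°

Sort the longitudes: -165.13°, -164.87°, +159.00°, +173.90°.
Eastward gaps between consecutive values (wrapping around): 0.26°, 323.87°, 14.90°, 20.97°.
Largest gap = 323.87° ⇒ minimal covering band is its complement: 360° − 323.87° = 36.13°.
Band runs from +159.00° eastward to -164.87°, crossing the antimeridian.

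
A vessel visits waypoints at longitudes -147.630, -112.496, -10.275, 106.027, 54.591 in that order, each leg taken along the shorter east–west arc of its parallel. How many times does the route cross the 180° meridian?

Leg 1: -147.630° → -112.496°, shortest Δλ = 35.134° (east) — does not cross 180°.
Leg 2: -112.496° → -10.275°, shortest Δλ = 102.221° (east) — does not cross 180°.
Leg 3: -10.275° → +106.027°, shortest Δλ = 116.302° (east) — does not cross 180°.
Leg 4: +106.027° → +54.591°, shortest Δλ = -51.436° (west) — does not cross 180°.
Total crossings: 0.

0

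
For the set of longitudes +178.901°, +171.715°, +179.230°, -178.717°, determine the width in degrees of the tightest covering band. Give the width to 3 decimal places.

9.568°

Sort the longitudes: -178.717°, +171.715°, +178.901°, +179.230°.
Eastward gaps between consecutive values (wrapping around): 350.432°, 7.186°, 0.329°, 2.053°.
Largest gap = 350.432° ⇒ minimal covering band is its complement: 360° − 350.432° = 9.568°.
Band runs from +171.715° eastward to -178.717°, crossing the antimeridian.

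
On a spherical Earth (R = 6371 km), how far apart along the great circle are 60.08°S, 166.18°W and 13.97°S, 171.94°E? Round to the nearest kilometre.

5429 km

Δλ = 171.94 − -166.18 = 338.12°; wrapped into (−180°, 180°]: -21.88°.
Δφ = -13.97 − -60.08 = 46.11°.
a = sin²(Δφ/2) + cos φ₁ · cos φ₂ · sin²(Δλ/2) = 0.170795.
c = 2·atan2(√a, √(1−a)) = 0.85209 rad → d = 6371·c ≈ 5428.69 km.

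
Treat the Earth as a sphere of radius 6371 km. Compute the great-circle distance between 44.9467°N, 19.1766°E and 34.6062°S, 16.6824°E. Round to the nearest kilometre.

Δλ = 16.6824 − 19.1766 = -2.4942°.
Δφ = -34.6062 − 44.9467 = -79.5529°.
a = sin²(Δφ/2) + cos φ₁ · cos φ₂ · sin²(Δλ/2) = 0.409612.
c = 2·atan2(√a, √(1−a)) = 1.38902 rad → d = 6371·c ≈ 8849.45 km.

8849 km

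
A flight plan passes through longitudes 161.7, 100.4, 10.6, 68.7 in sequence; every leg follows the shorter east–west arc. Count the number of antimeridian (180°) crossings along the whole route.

Leg 1: +161.7° → +100.4°, shortest Δλ = -61.3° (west) — does not cross 180°.
Leg 2: +100.4° → +10.6°, shortest Δλ = -89.8° (west) — does not cross 180°.
Leg 3: +10.6° → +68.7°, shortest Δλ = 58.1° (east) — does not cross 180°.
Total crossings: 0.

0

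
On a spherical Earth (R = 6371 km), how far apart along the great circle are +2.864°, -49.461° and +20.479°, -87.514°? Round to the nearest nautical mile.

2464 nmi

Δλ = -87.514 − -49.461 = -38.053°.
Δφ = 20.479 − 2.864 = 17.615°.
a = sin²(Δφ/2) + cos φ₁ · cos φ₂ · sin²(Δλ/2) = 0.122883.
c = 2·atan2(√a, √(1−a)) = 0.71631 rad → d = 6371·c ≈ 4563.60 km ≈ 2464.15 nmi.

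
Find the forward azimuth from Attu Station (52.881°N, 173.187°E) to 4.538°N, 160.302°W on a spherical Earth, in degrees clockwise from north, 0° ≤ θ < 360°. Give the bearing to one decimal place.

146.2°

Δλ = -160.302 − 173.187 = -333.489°; wrapped into (−180°, 180°]: 26.511°.
θ = atan2( sin Δλ · cos φ₂ , cos φ₁ · sin φ₂ − sin φ₁ · cos φ₂ · cos Δλ )
  = atan2(0.44497, -0.66355) = 146.155° → normalised to [0°, 360°): 146.155°.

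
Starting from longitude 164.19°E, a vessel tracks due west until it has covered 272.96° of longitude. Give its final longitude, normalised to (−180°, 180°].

108.77°W

Start at +164.19°; shift −272.96° → -108.77°.
-108.77° already lies in (−180°, 180°].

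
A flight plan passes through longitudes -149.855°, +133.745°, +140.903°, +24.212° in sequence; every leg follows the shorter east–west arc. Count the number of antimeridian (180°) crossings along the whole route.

1

Leg 1: -149.855° → +133.745°, shortest Δλ = -76.4° (west) — crosses 180°.
Leg 2: +133.745° → +140.903°, shortest Δλ = 7.158° (east) — does not cross 180°.
Leg 3: +140.903° → +24.212°, shortest Δλ = -116.691° (west) — does not cross 180°.
Total crossings: 1.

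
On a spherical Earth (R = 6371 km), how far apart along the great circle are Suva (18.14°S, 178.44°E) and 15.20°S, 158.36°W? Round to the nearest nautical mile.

Δλ = -158.36 − 178.44 = -336.80°; wrapped into (−180°, 180°]: 23.20°.
Δφ = -15.20 − -18.14 = 2.94°.
a = sin²(Δφ/2) + cos φ₁ · cos φ₂ · sin²(Δλ/2) = 0.037737.
c = 2·atan2(√a, √(1−a)) = 0.39100 rad → d = 6371·c ≈ 2491.09 km ≈ 1345.08 nmi.

1345 nmi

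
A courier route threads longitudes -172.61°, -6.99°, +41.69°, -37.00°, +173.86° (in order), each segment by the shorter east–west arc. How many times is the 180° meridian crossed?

1

Leg 1: -172.61° → -6.99°, shortest Δλ = 165.62° (east) — does not cross 180°.
Leg 2: -6.99° → +41.69°, shortest Δλ = 48.68° (east) — does not cross 180°.
Leg 3: +41.69° → -37.00°, shortest Δλ = -78.69° (west) — does not cross 180°.
Leg 4: -37.00° → +173.86°, shortest Δλ = -149.14° (west) — crosses 180°.
Total crossings: 1.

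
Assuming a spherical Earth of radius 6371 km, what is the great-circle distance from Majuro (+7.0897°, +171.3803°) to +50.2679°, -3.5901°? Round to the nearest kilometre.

13619 km

Δλ = -3.5901 − 171.3803 = -174.9704°.
Δφ = 50.2679 − 7.0897 = 43.1782°.
a = sin²(Δφ/2) + cos φ₁ · cos φ₂ · sin²(Δλ/2) = 0.768476.
c = 2·atan2(√a, √(1−a)) = 2.13762 rad → d = 6371·c ≈ 13618.75 km.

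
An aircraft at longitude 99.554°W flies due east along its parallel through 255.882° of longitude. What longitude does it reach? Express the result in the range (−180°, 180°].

156.328°E

Start at -99.554°; shift +255.882° → +156.328°.
+156.328° already lies in (−180°, 180°].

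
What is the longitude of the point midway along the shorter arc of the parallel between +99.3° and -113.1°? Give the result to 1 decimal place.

+173.1°

Signed shortest Δλ from +99.3° to -113.1° is +147.6°.
Midpoint longitude = +99.3° + (+147.6°)/2 = +99.3° + 73.8° = +173.1°.
(The naïve average (+99.3 + -113.1)/2 = -6.9° is on the wrong side of the globe.)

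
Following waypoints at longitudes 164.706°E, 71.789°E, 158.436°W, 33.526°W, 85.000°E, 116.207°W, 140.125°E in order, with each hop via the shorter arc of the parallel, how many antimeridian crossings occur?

3

Leg 1: +164.706° → +71.789°, shortest Δλ = -92.917° (west) — does not cross 180°.
Leg 2: +71.789° → -158.436°, shortest Δλ = 129.775° (east) — crosses 180°.
Leg 3: -158.436° → -33.526°, shortest Δλ = 124.91° (east) — does not cross 180°.
Leg 4: -33.526° → +85.000°, shortest Δλ = 118.526° (east) — does not cross 180°.
Leg 5: +85.000° → -116.207°, shortest Δλ = 158.793° (east) — crosses 180°.
Leg 6: -116.207° → +140.125°, shortest Δλ = -103.668° (west) — crosses 180°.
Total crossings: 3.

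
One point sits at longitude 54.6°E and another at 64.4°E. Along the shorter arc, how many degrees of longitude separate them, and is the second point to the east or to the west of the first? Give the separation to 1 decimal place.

Raw difference: 64.4 − 54.6 = 9.8°.
Normalise into (−180°, 180°]: 9.8° stays 9.8°.
Positive ⇒ the second point lies to the east; separation 9.8°.

9.8° east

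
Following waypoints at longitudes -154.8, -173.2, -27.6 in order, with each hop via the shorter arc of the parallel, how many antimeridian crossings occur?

0

Leg 1: -154.8° → -173.2°, shortest Δλ = -18.4° (west) — does not cross 180°.
Leg 2: -173.2° → -27.6°, shortest Δλ = 145.6° (east) — does not cross 180°.
Total crossings: 0.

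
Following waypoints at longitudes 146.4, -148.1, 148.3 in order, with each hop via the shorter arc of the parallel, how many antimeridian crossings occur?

Leg 1: +146.4° → -148.1°, shortest Δλ = 65.5° (east) — crosses 180°.
Leg 2: -148.1° → +148.3°, shortest Δλ = -63.6° (west) — crosses 180°.
Total crossings: 2.

2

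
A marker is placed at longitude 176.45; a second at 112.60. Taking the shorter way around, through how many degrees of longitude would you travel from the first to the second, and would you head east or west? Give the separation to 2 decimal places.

63.85° west

Raw difference: 112.60 − 176.45 = -63.85°.
Normalise into (−180°, 180°]: -63.85° stays -63.85°.
Negative ⇒ the second point lies to the west; separation 63.85°.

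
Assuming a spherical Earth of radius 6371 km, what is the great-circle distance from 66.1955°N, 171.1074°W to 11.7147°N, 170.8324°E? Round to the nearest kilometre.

Δλ = 170.8324 − -171.1074 = 341.9398°; wrapped into (−180°, 180°]: -18.0602°.
Δφ = 11.7147 − 66.1955 = -54.4808°.
a = sin²(Δφ/2) + cos φ₁ · cos φ₂ · sin²(Δλ/2) = 0.219248.
c = 2·atan2(√a, √(1−a)) = 0.97459 rad → d = 6371·c ≈ 6209.14 km.

6209 km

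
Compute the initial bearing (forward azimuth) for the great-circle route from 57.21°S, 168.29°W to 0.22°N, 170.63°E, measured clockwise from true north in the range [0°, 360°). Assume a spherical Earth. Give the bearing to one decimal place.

335.4°

Δλ = 170.63 − -168.29 = 338.92°; wrapped into (−180°, 180°]: -21.08°.
θ = atan2( sin Δλ · cos φ₂ , cos φ₁ · sin φ₂ − sin φ₁ · cos φ₂ · cos Δλ )
  = atan2(-0.35967, 0.78648) = -24.575° → normalised to [0°, 360°): 335.425°.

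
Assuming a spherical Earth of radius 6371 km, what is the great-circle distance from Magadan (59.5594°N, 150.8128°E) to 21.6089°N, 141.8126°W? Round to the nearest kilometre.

Δλ = -141.8126 − 150.8128 = -292.6254°; wrapped into (−180°, 180°]: 67.3746°.
Δφ = 21.6089 − 59.5594 = -37.9505°.
a = sin²(Δφ/2) + cos φ₁ · cos φ₂ · sin²(Δλ/2) = 0.250642.
c = 2·atan2(√a, √(1−a)) = 1.04868 rad → d = 6371·c ≈ 6681.14 km.

6681 km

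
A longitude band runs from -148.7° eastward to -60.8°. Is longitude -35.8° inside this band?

No

Band width going east from -148.7° to -60.8°: ((-60.8 − -148.7) mod 360) = 87.9°.
Offset of -35.8° east of the west edge: ((-35.8 − -148.7) mod 360) = 112.9°.
112.9° > 87.9° ⇒ outside.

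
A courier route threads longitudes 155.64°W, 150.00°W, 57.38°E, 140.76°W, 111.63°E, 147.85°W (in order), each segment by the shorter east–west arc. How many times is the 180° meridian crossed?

4

Leg 1: -155.64° → -150.00°, shortest Δλ = 5.64° (east) — does not cross 180°.
Leg 2: -150.00° → +57.38°, shortest Δλ = -152.62° (west) — crosses 180°.
Leg 3: +57.38° → -140.76°, shortest Δλ = 161.86° (east) — crosses 180°.
Leg 4: -140.76° → +111.63°, shortest Δλ = -107.61° (west) — crosses 180°.
Leg 5: +111.63° → -147.85°, shortest Δλ = 100.52° (east) — crosses 180°.
Total crossings: 4.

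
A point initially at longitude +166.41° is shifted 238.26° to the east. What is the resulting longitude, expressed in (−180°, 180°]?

Start at +166.41°; shift +238.26° → +404.67°.
+404.67° lies outside (−180°, 180°]; subtract 360° → +44.67°.

+44.67°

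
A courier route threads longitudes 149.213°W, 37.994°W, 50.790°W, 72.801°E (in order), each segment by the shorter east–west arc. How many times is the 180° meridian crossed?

Leg 1: -149.213° → -37.994°, shortest Δλ = 111.219° (east) — does not cross 180°.
Leg 2: -37.994° → -50.790°, shortest Δλ = -12.796° (west) — does not cross 180°.
Leg 3: -50.790° → +72.801°, shortest Δλ = 123.591° (east) — does not cross 180°.
Total crossings: 0.

0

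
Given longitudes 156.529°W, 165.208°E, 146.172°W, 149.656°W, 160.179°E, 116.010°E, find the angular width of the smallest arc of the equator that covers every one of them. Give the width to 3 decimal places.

97.818°

Sort the longitudes: -156.529°, -149.656°, -146.172°, +116.010°, +160.179°, +165.208°.
Eastward gaps between consecutive values (wrapping around): 6.873°, 3.484°, 262.182°, 44.169°, 5.029°, 38.263°.
Largest gap = 262.182° ⇒ minimal covering band is its complement: 360° − 262.182° = 97.818°.
Band runs from +116.010° eastward to -146.172°, crossing the antimeridian.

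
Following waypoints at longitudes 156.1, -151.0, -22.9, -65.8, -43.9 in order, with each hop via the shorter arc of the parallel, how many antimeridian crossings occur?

1

Leg 1: +156.1° → -151.0°, shortest Δλ = 52.9° (east) — crosses 180°.
Leg 2: -151.0° → -22.9°, shortest Δλ = 128.1° (east) — does not cross 180°.
Leg 3: -22.9° → -65.8°, shortest Δλ = -42.9° (west) — does not cross 180°.
Leg 4: -65.8° → -43.9°, shortest Δλ = 21.9° (east) — does not cross 180°.
Total crossings: 1.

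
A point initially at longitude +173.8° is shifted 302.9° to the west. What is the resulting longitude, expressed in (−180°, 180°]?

Start at +173.8°; shift −302.9° → -129.1°.
-129.1° already lies in (−180°, 180°].

-129.1°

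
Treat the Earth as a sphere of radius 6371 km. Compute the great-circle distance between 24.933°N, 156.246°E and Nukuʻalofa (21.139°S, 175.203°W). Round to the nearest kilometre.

5980 km

Δλ = -175.203 − 156.246 = -331.449°; wrapped into (−180°, 180°]: 28.551°.
Δφ = -21.139 − 24.933 = -46.072°.
a = sin²(Δφ/2) + cos φ₁ · cos φ₂ · sin²(Δλ/2) = 0.204550.
c = 2·atan2(√a, √(1−a)) = 0.93862 rad → d = 6371·c ≈ 5979.96 km.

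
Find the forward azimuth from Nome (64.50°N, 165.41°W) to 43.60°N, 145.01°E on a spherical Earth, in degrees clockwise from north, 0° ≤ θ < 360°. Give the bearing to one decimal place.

257.0°

Δλ = 145.01 − -165.41 = 310.42°; wrapped into (−180°, 180°]: -49.58°.
θ = atan2( sin Δλ · cos φ₂ , cos φ₁ · sin φ₂ − sin φ₁ · cos φ₂ · cos Δλ )
  = atan2(-0.55132, -0.12691) = -102.964° → normalised to [0°, 360°): 257.036°.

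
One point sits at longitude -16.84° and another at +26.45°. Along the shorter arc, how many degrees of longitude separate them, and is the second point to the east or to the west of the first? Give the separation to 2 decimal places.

43.29° east

Raw difference: 26.45 − -16.84 = 43.29°.
Normalise into (−180°, 180°]: 43.29° stays 43.29°.
Positive ⇒ the second point lies to the east; separation 43.29°.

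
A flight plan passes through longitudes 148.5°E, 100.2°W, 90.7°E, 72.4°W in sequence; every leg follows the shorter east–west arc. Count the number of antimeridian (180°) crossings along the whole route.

2

Leg 1: +148.5° → -100.2°, shortest Δλ = 111.3° (east) — crosses 180°.
Leg 2: -100.2° → +90.7°, shortest Δλ = -169.1° (west) — crosses 180°.
Leg 3: +90.7° → -72.4°, shortest Δλ = -163.1° (west) — does not cross 180°.
Total crossings: 2.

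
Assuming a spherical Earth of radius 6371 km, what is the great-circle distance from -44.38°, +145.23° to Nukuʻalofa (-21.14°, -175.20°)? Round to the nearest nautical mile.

Δλ = -175.20 − 145.23 = -320.43°; wrapped into (−180°, 180°]: 39.57°.
Δφ = -21.14 − -44.38 = 23.24°.
a = sin²(Δφ/2) + cos φ₁ · cos φ₂ · sin²(Δλ/2) = 0.116949.
c = 2·atan2(√a, √(1−a)) = 0.69804 rad → d = 6371·c ≈ 4447.22 km ≈ 2401.31 nmi.

2401 nmi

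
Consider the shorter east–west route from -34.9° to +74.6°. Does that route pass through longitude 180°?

No

Signed shortest Δλ = ((74.6 − -34.9 + 180) mod 360) − 180 = 109.5°.
Going east by 109.5° from -34.9° reaches +74.6° without touching 180°.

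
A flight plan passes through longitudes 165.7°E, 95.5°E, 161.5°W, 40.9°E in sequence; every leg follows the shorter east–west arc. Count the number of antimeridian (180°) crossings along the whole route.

2

Leg 1: +165.7° → +95.5°, shortest Δλ = -70.2° (west) — does not cross 180°.
Leg 2: +95.5° → -161.5°, shortest Δλ = 103.0° (east) — crosses 180°.
Leg 3: -161.5° → +40.9°, shortest Δλ = -157.6° (west) — crosses 180°.
Total crossings: 2.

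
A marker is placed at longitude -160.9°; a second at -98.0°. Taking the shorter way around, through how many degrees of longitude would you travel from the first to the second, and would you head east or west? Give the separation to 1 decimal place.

Raw difference: -98.0 − -160.9 = 62.9°.
Normalise into (−180°, 180°]: 62.9° stays 62.9°.
Positive ⇒ the second point lies to the east; separation 62.9°.

62.9° east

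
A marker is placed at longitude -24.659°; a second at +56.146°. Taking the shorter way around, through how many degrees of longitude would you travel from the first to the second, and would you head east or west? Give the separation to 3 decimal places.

80.805° east

Raw difference: 56.146 − -24.659 = 80.805°.
Normalise into (−180°, 180°]: 80.805° stays 80.805°.
Positive ⇒ the second point lies to the east; separation 80.805°.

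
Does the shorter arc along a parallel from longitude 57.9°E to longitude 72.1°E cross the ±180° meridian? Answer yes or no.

Signed shortest Δλ = ((72.1 − 57.9 + 180) mod 360) − 180 = 14.2°.
Going east by 14.2° from +57.9° reaches +72.1° without touching 180°.

No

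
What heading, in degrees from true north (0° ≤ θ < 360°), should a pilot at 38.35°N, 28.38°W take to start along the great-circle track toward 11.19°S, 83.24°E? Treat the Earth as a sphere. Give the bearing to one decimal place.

Δλ = 83.24 − -28.38 = 111.62°.
θ = atan2( sin Δλ · cos φ₂ , cos φ₁ · sin φ₂ − sin φ₁ · cos φ₂ · cos Δλ )
  = atan2(0.91197, 0.07207) = 85.481° → normalised to [0°, 360°): 85.481°.

85.5°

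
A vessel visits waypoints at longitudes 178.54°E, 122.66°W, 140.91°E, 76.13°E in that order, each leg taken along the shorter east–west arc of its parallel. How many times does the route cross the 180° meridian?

2

Leg 1: +178.54° → -122.66°, shortest Δλ = 58.8° (east) — crosses 180°.
Leg 2: -122.66° → +140.91°, shortest Δλ = -96.43° (west) — crosses 180°.
Leg 3: +140.91° → +76.13°, shortest Δλ = -64.78° (west) — does not cross 180°.
Total crossings: 2.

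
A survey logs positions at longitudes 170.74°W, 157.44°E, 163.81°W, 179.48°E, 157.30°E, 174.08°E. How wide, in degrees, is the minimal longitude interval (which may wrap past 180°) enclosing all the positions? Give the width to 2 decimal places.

Sort the longitudes: -170.74°, -163.81°, +157.30°, +157.44°, +174.08°, +179.48°.
Eastward gaps between consecutive values (wrapping around): 6.93°, 321.11°, 0.14°, 16.64°, 5.40°, 9.78°.
Largest gap = 321.11° ⇒ minimal covering band is its complement: 360° − 321.11° = 38.89°.
Band runs from +157.30° eastward to -163.81°, crossing the antimeridian.

38.89°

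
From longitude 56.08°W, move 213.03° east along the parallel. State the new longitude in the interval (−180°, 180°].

156.95°E

Start at -56.08°; shift +213.03° → +156.95°.
+156.95° already lies in (−180°, 180°].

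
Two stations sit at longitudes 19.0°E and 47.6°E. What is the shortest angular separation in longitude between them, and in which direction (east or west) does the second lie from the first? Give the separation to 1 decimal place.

28.6° east

Raw difference: 47.6 − 19.0 = 28.6°.
Normalise into (−180°, 180°]: 28.6° stays 28.6°.
Positive ⇒ the second point lies to the east; separation 28.6°.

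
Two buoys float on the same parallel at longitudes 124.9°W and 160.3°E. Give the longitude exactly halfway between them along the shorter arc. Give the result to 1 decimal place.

Signed shortest Δλ from -124.9° to +160.3° is -74.8°.
Midpoint longitude = -124.9° + (-74.8°)/2 = -124.9° − 37.4° = -162.3°.
(The naïve average (-124.9 + +160.3)/2 = 17.7° is on the wrong side of the globe.)

162.3°W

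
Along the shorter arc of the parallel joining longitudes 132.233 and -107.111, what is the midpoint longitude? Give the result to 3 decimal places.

Signed shortest Δλ from +132.233° to -107.111° is +120.656°.
Midpoint longitude = +132.233° + (+120.656°)/2 = +132.233° + 60.328° = +192.561°.
Normalise into (−180°, 180°]: -167.439°.
(The naïve average (+132.233 + -107.111)/2 = 12.561° is on the wrong side of the globe.)

-167.439°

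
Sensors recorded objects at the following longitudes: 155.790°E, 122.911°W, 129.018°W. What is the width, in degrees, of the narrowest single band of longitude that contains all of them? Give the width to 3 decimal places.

81.299°

Sort the longitudes: -129.018°, -122.911°, +155.790°.
Eastward gaps between consecutive values (wrapping around): 6.107°, 278.701°, 75.192°.
Largest gap = 278.701° ⇒ minimal covering band is its complement: 360° − 278.701° = 81.299°.
Band runs from +155.790° eastward to -122.911°, crossing the antimeridian.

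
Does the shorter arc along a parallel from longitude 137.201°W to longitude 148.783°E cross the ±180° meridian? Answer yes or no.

Yes

Naïve |148.783 − -137.201| = 285.984° > 180°, so the shorter arc goes the other way round — across 180°.
Signed shortest Δλ = ((148.783 − -137.201 + 180) mod 360) − 180 = -74.016°.
Going west by 74.016° from -137.201° passes through 180° before reaching +148.783°.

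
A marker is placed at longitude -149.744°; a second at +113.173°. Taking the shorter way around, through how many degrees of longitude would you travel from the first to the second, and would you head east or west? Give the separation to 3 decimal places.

97.083° west

Raw difference: 113.173 − -149.744 = 262.917°.
Normalise into (−180°, 180°]: 262.917° − 360° = -97.083°.
Negative ⇒ the second point lies to the west; separation 97.083°.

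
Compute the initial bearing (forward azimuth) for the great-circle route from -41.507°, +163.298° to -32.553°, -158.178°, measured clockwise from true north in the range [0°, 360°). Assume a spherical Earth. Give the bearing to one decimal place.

Δλ = -158.178 − 163.298 = -321.476°; wrapped into (−180°, 180°]: 38.524°.
θ = atan2( sin Δλ · cos φ₂ , cos φ₁ · sin φ₂ − sin φ₁ · cos φ₂ · cos Δλ )
  = atan2(0.52499, 0.03406) = 86.288° → normalised to [0°, 360°): 86.288°.

86.3°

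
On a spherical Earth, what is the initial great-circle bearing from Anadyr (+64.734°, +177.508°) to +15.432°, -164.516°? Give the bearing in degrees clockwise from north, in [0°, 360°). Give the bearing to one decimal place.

157.4°

Δλ = -164.516 − 177.508 = -342.024°; wrapped into (−180°, 180°]: 17.976°.
θ = atan2( sin Δλ · cos φ₂ , cos φ₁ · sin φ₂ − sin φ₁ · cos φ₂ · cos Δλ )
  = atan2(0.29749, -0.71560) = 157.426° → normalised to [0°, 360°): 157.426°.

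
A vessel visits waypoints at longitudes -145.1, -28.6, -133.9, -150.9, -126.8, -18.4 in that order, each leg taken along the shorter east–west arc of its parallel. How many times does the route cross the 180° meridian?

Leg 1: -145.1° → -28.6°, shortest Δλ = 116.5° (east) — does not cross 180°.
Leg 2: -28.6° → -133.9°, shortest Δλ = -105.3° (west) — does not cross 180°.
Leg 3: -133.9° → -150.9°, shortest Δλ = -17.0° (west) — does not cross 180°.
Leg 4: -150.9° → -126.8°, shortest Δλ = 24.1° (east) — does not cross 180°.
Leg 5: -126.8° → -18.4°, shortest Δλ = 108.4° (east) — does not cross 180°.
Total crossings: 0.

0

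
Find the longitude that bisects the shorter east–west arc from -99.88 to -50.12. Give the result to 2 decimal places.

-75.00°

Signed shortest Δλ from -99.88° to -50.12° is +49.76°.
Midpoint longitude = -99.88° + (+49.76°)/2 = -99.88° + 24.88° = -75.00°.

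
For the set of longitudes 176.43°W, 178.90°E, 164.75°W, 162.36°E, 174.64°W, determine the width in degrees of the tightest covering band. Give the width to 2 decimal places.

Sort the longitudes: -176.43°, -174.64°, -164.75°, +162.36°, +178.90°.
Eastward gaps between consecutive values (wrapping around): 1.79°, 9.89°, 327.11°, 16.54°, 4.67°.
Largest gap = 327.11° ⇒ minimal covering band is its complement: 360° − 327.11° = 32.89°.
Band runs from +162.36° eastward to -164.75°, crossing the antimeridian.

32.89°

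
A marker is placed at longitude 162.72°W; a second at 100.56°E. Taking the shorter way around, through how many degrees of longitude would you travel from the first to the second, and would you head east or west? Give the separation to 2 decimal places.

96.72° west

Raw difference: 100.56 − -162.72 = 263.28°.
Normalise into (−180°, 180°]: 263.28° − 360° = -96.72°.
Negative ⇒ the second point lies to the west; separation 96.72°.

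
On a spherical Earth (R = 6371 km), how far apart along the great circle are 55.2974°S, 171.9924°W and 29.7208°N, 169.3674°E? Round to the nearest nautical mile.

Δλ = 169.3674 − -171.9924 = 341.3598°; wrapped into (−180°, 180°]: -18.6402°.
Δφ = 29.7208 − -55.2974 = 85.0182°.
a = sin²(Δφ/2) + cos φ₁ · cos φ₂ · sin²(Δλ/2) = 0.469548.
c = 2·atan2(√a, √(1−a)) = 1.50985 rad → d = 6371·c ≈ 9619.28 km ≈ 5194.00 nmi.

5194 nmi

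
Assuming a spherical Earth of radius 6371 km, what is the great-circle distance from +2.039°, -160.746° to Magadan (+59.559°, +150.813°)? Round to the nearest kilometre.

7616 km

Δλ = 150.813 − -160.746 = 311.559°; wrapped into (−180°, 180°]: -48.441°.
Δφ = 59.559 − 2.039 = 57.520°.
a = sin²(Δφ/2) + cos φ₁ · cos φ₂ · sin²(Δλ/2) = 0.316715.
c = 2·atan2(√a, √(1−a)) = 1.19548 rad → d = 6371·c ≈ 7616.38 km.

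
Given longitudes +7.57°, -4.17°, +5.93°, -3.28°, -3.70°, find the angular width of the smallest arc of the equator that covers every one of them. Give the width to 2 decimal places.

Sort the longitudes: -4.17°, -3.70°, -3.28°, +5.93°, +7.57°.
Eastward gaps between consecutive values (wrapping around): 0.47°, 0.42°, 9.21°, 1.64°, 348.26°.
Largest gap = 348.26° ⇒ minimal covering band is its complement: 360° − 348.26° = 11.74°.
Band runs from -4.17° eastward to +7.57°.

11.74°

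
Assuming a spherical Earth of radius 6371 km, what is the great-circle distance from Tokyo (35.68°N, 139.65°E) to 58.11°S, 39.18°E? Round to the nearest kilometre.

Δλ = 39.18 − 139.65 = -100.47°.
Δφ = -58.11 − 35.68 = -93.79°.
a = sin²(Δφ/2) + cos φ₁ · cos φ₂ · sin²(Δλ/2) = 0.786602.
c = 2·atan2(√a, √(1−a)) = 2.18121 rad → d = 6371·c ≈ 13896.47 km.

13896 km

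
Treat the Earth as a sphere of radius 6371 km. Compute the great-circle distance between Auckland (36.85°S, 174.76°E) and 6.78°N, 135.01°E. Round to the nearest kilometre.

6372 km

Δλ = 135.01 − 174.76 = -39.75°.
Δφ = 6.78 − -36.85 = 43.63°.
a = sin²(Δφ/2) + cos φ₁ · cos φ₂ · sin²(Δλ/2) = 0.229935.
c = 2·atan2(√a, √(1−a)) = 1.00021 rad → d = 6371·c ≈ 6372.31 km.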